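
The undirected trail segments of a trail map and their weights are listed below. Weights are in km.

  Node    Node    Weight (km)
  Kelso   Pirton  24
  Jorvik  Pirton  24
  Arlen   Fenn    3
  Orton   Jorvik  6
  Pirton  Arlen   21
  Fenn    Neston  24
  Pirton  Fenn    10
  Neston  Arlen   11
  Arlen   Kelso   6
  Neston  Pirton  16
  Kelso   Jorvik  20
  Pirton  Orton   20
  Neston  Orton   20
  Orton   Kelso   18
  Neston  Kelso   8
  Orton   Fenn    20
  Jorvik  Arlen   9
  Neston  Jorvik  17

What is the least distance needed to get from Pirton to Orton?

Candidate routes:
Pirton–Orton: 20 = 20
Pirton–Fenn–Arlen–Jorvik–Orton: 10+3+9+6 = 28
Pirton–Fenn–Orton: 10+20 = 30
Pirton–Jorvik–Orton: 24+6 = 30
The minimum is 20 km via Pirton–Orton.

20 km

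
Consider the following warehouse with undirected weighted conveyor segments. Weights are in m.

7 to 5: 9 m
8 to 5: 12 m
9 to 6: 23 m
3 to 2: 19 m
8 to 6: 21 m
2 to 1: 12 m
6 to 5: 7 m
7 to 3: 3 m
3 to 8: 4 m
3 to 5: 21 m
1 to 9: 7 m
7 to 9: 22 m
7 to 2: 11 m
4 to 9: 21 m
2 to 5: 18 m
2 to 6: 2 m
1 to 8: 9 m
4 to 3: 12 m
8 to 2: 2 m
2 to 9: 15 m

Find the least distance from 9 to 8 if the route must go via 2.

Shortest 9→2: 9–2 = 15
Best 2 to 8: 2–8 costing 2
Total via 2: 15 + 2 = 17 m.

17 m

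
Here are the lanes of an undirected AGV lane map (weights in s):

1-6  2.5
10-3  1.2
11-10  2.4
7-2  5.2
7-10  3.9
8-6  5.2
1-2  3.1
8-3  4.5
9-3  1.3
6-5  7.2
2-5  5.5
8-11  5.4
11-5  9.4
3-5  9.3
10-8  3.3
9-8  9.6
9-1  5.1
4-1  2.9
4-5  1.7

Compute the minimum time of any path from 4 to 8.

Shortest distances from 4:
4: 0
5: 1.7  (via 4)
1: 2.9  (via 4)
6: 5.4  (via 1)
2: 6  (via 1)
9: 8  (via 1)
3: 9.3  (via 9)
10: 10.5  (via 3)
8: 10.6  (via 6)
Shortest route: 4 → 1 → 6 → 8 = 10.6 s.

10.6 s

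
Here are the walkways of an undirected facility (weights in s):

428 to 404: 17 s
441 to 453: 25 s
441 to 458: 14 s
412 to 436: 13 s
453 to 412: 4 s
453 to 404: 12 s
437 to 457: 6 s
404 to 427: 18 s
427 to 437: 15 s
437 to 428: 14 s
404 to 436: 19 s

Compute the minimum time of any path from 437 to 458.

Shortest distances from 437:
437: 0
457: 6  (via 437)
428: 14  (via 437)
427: 15  (via 437)
404: 31  (via 428)
453: 43  (via 404)
412: 47  (via 453)
436: 50  (via 404)
441: 68  (via 453)
458: 82  (via 441)
Shortest route: 437 → 428 → 404 → 453 → 441 → 458 = 82 s.

82 s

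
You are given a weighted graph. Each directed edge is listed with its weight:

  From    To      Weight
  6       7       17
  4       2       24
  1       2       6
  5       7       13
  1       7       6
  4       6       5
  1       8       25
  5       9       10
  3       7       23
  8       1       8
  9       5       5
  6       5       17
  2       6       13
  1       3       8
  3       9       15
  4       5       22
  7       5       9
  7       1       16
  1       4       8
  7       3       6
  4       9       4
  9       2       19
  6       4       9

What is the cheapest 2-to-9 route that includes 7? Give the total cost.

Best 2 to 7: 2 → 6 → 7 costing 30
Best 7 to 9: 7 → 5 → 9 costing 19
Total via 7: 30 + 19 = 49.

49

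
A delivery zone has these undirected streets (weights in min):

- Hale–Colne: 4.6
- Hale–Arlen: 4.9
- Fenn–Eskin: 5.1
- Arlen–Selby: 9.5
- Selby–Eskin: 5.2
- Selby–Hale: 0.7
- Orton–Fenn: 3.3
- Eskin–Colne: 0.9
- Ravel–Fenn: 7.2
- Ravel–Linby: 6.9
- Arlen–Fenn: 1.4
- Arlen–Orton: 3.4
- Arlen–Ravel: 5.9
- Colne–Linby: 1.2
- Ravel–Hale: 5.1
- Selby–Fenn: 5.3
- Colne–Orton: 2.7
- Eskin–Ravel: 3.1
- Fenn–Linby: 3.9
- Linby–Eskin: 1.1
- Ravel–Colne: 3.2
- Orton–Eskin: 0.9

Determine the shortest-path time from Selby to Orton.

Settle nodes by increasing distance from Selby:
Selby: 0
Hale: 0.7  (via Selby)
Eskin: 5.2  (via Selby)
Fenn: 5.3  (via Selby)
Colne: 5.3  (via Hale)
Arlen: 5.6  (via Hale)
Ravel: 5.8  (via Hale)
Orton: 6.1  (via Eskin)
Shortest route: Selby → Eskin → Orton = 6.1 min.

6.1 min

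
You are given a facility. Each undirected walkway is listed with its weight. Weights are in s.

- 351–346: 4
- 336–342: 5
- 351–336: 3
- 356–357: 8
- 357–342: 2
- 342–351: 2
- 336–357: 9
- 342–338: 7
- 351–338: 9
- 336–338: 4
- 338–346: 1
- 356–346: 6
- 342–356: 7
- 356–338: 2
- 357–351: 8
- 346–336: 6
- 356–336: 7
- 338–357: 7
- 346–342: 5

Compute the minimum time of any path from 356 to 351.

7 s

Running Dijkstra from 356:
356: 0
338: 2  (via 356)
346: 3  (via 338)
336: 6  (via 338)
342: 7  (via 356)
351: 7  (via 346)
Shortest route: 356 → 338 → 346 → 351 = 7 s.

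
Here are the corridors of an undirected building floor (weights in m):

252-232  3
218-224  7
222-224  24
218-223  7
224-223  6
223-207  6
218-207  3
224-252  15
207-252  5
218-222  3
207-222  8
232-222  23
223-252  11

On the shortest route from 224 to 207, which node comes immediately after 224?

218

Enumerating some paths:
224 - 218 - 207: 7+3 = 10
224 - 223 - 207: 6+6 = 12
The minimum is 10 m via 224 - 218 - 207.
So from 224 the first move is to 218.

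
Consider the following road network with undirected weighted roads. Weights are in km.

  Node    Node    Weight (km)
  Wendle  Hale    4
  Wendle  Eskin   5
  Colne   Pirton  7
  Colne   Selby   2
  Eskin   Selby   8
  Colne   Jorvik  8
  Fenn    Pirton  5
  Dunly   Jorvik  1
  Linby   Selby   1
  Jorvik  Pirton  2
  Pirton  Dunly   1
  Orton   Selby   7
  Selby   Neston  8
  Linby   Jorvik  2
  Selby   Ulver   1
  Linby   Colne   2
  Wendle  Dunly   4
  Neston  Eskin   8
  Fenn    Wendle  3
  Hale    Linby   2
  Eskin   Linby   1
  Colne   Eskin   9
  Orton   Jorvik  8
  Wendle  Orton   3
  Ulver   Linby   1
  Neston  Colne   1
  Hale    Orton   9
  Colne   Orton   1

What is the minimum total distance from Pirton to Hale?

Candidate routes:
Pirton–Jorvik–Linby–Hale: 2+2+2 = 6
Pirton–Dunly–Wendle–Hale: 1+4+4 = 9
Cheapest is Pirton–Jorvik–Linby–Hale at 6 km.

6 km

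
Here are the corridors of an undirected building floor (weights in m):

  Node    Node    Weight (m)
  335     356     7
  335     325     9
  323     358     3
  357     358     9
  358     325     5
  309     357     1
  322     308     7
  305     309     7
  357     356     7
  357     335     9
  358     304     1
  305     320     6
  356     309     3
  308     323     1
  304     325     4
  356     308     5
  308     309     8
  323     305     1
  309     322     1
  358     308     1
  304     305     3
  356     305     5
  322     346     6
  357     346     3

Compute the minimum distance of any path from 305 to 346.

Compare a few routes:
305 - 309 - 357 - 346: 7+1+3 = 11
305 - 309 - 322 - 346: 7+1+6 = 14
305 - 356 - 309 - 357 - 346: 5+3+1+3 = 12
Cheapest is 305 - 309 - 357 - 346 at 11 m.

11 m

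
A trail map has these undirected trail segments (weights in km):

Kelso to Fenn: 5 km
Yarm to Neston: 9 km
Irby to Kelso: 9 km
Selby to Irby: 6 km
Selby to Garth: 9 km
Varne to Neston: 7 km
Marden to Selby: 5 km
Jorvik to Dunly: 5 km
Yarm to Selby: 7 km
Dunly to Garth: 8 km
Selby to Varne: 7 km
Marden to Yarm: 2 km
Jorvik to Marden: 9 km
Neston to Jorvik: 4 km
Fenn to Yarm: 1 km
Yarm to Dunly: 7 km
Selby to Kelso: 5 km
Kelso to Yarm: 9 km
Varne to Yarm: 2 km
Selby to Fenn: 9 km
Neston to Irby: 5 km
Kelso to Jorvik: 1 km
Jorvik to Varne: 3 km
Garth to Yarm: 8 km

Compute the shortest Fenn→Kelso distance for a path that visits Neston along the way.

Shortest Fenn→Neston: Fenn–Yarm–Neston = 10
Best Neston to Kelso: Neston–Jorvik–Kelso costing 5
Total via Neston: 10 + 5 = 15 km.

15 km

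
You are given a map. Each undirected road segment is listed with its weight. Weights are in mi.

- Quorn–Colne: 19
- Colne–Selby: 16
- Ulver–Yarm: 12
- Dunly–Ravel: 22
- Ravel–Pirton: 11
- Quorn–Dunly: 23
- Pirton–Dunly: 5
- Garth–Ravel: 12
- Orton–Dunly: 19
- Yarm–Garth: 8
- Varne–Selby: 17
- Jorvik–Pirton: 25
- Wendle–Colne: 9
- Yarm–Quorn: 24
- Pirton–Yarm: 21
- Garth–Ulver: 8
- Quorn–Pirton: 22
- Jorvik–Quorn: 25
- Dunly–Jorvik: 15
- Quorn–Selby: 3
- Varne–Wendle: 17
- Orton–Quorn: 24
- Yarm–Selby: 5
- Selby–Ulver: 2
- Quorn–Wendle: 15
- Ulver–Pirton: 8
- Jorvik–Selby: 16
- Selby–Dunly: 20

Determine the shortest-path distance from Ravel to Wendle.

39 mi

Candidate routes:
Ravel → Garth → Yarm → Selby → Quorn → Wendle: 12+8+5+3+15 = 43
Ravel → Pirton → Ulver → Selby → Quorn → Wendle: 11+8+2+3+15 = 39
Ravel → Garth → Ulver → Selby → Quorn → Wendle: 12+8+2+3+15 = 40
The minimum is 39 mi via Ravel → Pirton → Ulver → Selby → Quorn → Wendle.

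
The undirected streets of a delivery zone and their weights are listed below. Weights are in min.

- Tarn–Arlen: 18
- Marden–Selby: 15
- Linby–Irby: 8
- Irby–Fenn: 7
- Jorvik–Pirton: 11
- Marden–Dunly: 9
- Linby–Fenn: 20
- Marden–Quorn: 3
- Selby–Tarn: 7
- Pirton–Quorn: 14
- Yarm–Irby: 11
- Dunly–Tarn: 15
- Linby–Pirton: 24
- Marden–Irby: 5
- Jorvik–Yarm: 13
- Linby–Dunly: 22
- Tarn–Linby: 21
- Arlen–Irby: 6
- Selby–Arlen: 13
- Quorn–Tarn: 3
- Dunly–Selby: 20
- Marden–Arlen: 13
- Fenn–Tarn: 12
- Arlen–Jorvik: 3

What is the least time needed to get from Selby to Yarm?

29 min

Enumerating some paths:
Selby–Arlen–Jorvik–Yarm: 13+3+13 = 29
Selby–Arlen–Irby–Yarm: 13+6+11 = 30
Cheapest is Selby–Arlen–Jorvik–Yarm at 29 min.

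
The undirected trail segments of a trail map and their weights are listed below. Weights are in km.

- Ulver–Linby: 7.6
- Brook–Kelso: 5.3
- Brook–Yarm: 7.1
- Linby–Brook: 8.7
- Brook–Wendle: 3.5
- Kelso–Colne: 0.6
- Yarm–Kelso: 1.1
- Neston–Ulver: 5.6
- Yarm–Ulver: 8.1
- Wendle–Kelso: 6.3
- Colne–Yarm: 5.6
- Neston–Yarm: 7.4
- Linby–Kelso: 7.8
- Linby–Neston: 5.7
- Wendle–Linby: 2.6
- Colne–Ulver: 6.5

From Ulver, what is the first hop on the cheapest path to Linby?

Linby

Compare a few routes:
Ulver–Colne–Kelso–Linby: 6.5+0.6+7.8 = 14.9
Ulver–Linby: 7.6 = 7.6
Ulver–Neston–Linby: 5.6+5.7 = 11.3
Cheapest is Ulver–Linby at 7.6 km.
So from Ulver the first move is to Linby.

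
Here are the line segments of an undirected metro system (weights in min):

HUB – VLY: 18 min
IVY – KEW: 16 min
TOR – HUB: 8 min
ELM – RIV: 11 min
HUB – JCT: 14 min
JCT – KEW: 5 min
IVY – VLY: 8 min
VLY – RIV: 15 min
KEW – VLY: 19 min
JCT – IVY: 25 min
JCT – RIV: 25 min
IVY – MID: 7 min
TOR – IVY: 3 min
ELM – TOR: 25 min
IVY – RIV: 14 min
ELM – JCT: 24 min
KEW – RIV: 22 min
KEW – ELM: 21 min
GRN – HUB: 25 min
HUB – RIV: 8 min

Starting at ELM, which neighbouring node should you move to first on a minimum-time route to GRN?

Candidate routes:
ELM → RIV → HUB → GRN: 11+8+25 = 44
ELM → TOR → HUB → GRN: 25+8+25 = 58
The minimum is 44 min via ELM → RIV → HUB → GRN.
So from ELM the first move is to RIV.

RIV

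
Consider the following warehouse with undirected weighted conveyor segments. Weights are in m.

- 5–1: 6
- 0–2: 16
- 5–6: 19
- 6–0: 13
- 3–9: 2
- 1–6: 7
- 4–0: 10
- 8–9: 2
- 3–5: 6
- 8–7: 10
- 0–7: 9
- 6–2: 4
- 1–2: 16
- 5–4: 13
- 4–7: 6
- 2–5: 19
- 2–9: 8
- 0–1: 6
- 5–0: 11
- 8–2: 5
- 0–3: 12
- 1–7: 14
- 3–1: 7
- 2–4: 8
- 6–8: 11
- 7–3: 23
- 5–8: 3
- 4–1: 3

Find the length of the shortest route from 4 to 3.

10 m

Enumerating some paths:
4–1–3: 3+7 = 10
4–1–5–3: 3+6+6 = 15
The minimum is 10 m via 4–1–3.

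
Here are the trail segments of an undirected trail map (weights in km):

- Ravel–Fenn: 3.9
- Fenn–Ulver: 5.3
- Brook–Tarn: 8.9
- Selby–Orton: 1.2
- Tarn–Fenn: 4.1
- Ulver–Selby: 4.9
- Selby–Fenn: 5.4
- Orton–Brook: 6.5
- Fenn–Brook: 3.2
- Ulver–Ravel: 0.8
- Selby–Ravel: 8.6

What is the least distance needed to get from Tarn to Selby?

Shortest distances from Tarn:
Tarn: 0
Fenn: 4.1  (via Tarn)
Brook: 7.3  (via Fenn)
Ravel: 8  (via Fenn)
Ulver: 8.8  (via Ravel)
Selby: 9.5  (via Fenn)
Shortest route: Tarn → Fenn → Selby = 9.5 km.

9.5 km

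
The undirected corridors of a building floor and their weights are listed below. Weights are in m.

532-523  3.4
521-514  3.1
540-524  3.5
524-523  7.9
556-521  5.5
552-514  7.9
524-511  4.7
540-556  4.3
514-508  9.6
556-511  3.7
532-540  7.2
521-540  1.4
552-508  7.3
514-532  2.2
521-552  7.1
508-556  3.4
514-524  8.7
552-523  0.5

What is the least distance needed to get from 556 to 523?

Shortest distances from 556:
556: 0
508: 3.4  (via 556)
511: 3.7  (via 556)
540: 4.3  (via 556)
521: 5.5  (via 556)
524: 7.8  (via 540)
514: 8.6  (via 521)
552: 10.7  (via 508)
532: 10.8  (via 514)
523: 11.2  (via 552)
Shortest route: 556 → 508 → 552 → 523 = 11.2 m.

11.2 m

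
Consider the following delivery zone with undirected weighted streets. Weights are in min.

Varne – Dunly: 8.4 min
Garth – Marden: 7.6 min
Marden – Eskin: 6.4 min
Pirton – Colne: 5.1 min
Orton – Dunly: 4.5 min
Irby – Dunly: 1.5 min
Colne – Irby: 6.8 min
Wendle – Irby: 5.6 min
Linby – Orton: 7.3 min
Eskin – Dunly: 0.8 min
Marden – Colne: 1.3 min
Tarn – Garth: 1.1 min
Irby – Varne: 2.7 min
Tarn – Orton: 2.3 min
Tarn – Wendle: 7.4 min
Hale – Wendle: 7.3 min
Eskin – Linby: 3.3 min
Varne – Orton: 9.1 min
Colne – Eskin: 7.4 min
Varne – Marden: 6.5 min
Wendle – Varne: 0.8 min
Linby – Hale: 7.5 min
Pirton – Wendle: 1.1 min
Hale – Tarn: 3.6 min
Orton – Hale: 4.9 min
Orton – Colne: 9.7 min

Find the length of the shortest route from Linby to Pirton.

Shortest distances from Linby:
Linby: 0
Eskin: 3.3  (via Linby)
Dunly: 4.1  (via Eskin)
Irby: 5.6  (via Dunly)
Orton: 7.3  (via Linby)
Hale: 7.5  (via Linby)
Varne: 8.3  (via Irby)
Wendle: 9.1  (via Varne)
Tarn: 9.6  (via Orton)
Marden: 9.7  (via Eskin)
Pirton: 10.2  (via Wendle)
Shortest route: Linby → Eskin → Dunly → Irby → Varne → Wendle → Pirton = 10.2 min.

10.2 min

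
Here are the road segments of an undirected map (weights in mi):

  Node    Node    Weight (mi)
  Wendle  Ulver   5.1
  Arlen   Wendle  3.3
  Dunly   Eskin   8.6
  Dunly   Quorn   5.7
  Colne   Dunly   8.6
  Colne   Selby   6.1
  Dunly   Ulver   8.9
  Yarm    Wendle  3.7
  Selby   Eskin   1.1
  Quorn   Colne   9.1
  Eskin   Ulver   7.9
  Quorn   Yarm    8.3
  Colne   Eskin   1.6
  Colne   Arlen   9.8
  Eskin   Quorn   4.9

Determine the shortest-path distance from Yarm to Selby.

14.3 mi

Running Dijkstra from Yarm:
Yarm: 0
Wendle: 3.7  (via Yarm)
Arlen: 7  (via Wendle)
Quorn: 8.3  (via Yarm)
Ulver: 8.8  (via Wendle)
Eskin: 13.2  (via Quorn)
Dunly: 14  (via Quorn)
Selby: 14.3  (via Eskin)
Shortest route: Yarm–Quorn–Eskin–Selby = 14.3 mi.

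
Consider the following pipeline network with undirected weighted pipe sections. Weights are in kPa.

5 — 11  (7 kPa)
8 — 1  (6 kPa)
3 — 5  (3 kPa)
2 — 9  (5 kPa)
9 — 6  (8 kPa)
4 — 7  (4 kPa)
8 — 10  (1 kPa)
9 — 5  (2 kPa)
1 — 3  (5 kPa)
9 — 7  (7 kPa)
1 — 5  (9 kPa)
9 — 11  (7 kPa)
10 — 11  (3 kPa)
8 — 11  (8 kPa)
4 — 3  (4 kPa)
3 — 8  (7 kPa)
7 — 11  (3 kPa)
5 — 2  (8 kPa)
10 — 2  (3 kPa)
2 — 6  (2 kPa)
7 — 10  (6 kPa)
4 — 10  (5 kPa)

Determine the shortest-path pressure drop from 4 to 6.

10 kPa

Candidate routes:
4 → 7 → 10 → 2 → 6: 4+6+3+2 = 15
4 → 7 → 11 → 10 → 2 → 6: 4+3+3+3+2 = 15
4 → 10 → 2 → 6: 5+3+2 = 10
4 → 3 → 5 → 9 → 2 → 6: 4+3+2+5+2 = 16
Cheapest is 4 → 10 → 2 → 6 at 10 kPa.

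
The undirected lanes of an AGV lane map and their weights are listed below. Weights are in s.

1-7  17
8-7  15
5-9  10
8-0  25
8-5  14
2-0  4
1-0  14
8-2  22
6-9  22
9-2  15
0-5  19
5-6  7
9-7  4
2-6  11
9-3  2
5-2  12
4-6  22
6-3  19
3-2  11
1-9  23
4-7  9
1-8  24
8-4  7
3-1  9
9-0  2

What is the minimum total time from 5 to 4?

Compare a few routes:
5 → 9 → 7 → 4: 10+4+9 = 23
5 → 8 → 4: 14+7 = 21
Cheapest is 5 → 8 → 4 at 21 s.

21 s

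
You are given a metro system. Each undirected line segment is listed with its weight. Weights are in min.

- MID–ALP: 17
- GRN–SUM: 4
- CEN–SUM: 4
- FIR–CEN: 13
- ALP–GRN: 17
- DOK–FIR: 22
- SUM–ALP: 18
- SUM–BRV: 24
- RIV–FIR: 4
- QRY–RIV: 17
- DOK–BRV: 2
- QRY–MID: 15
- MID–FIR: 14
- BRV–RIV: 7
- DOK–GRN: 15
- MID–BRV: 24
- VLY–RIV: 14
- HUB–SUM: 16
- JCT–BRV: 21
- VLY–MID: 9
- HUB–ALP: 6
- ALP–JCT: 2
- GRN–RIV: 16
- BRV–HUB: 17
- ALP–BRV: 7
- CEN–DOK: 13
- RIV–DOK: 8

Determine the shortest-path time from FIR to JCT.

20 min

Shortest distances from FIR:
FIR: 0
RIV: 4  (via FIR)
BRV: 11  (via RIV)
DOK: 12  (via RIV)
CEN: 13  (via FIR)
MID: 14  (via FIR)
SUM: 17  (via CEN)
VLY: 18  (via RIV)
ALP: 18  (via BRV)
JCT: 20  (via ALP)
Shortest route: FIR–RIV–BRV–ALP–JCT = 20 min.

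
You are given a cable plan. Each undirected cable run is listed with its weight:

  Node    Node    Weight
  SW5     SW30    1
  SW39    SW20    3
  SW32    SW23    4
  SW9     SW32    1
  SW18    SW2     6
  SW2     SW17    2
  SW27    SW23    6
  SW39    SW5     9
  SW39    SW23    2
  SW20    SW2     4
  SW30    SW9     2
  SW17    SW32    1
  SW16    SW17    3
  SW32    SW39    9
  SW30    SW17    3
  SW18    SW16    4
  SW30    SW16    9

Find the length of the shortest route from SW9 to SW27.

Running Dijkstra from SW9:
SW9: 0
SW32: 1  (via SW9)
SW17: 2  (via SW32)
SW30: 2  (via SW9)
SW5: 3  (via SW30)
SW2: 4  (via SW17)
SW16: 5  (via SW17)
SW23: 5  (via SW32)
SW39: 7  (via SW23)
SW20: 8  (via SW2)
SW18: 9  (via SW16)
SW27: 11  (via SW23)
Shortest route: SW9–SW32–SW23–SW27 = 11.

11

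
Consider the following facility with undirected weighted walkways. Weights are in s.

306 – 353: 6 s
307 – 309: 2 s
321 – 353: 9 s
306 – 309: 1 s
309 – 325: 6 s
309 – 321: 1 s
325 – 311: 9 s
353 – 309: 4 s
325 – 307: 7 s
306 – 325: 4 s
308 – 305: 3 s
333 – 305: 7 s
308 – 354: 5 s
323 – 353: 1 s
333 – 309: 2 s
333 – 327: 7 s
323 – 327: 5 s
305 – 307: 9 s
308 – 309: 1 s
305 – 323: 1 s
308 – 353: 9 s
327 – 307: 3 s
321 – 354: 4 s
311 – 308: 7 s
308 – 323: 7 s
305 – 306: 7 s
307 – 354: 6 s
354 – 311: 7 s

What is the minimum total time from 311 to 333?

Candidate routes:
311–354–321–309–333: 7+4+1+2 = 14
311–308–309–333: 7+1+2 = 10
Cheapest is 311–308–309–333 at 10 s.

10 s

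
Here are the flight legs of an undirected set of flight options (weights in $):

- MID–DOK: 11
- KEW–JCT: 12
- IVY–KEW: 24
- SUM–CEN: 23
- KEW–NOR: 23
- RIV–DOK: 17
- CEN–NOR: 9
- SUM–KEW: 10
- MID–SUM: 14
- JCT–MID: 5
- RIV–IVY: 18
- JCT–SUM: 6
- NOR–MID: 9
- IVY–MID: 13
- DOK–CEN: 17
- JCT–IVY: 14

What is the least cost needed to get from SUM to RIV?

$38

Compare a few routes:
SUM - JCT - MID - DOK - RIV: 6+5+11+17 = 39
SUM - JCT - MID - IVY - RIV: 6+5+13+18 = 42
SUM - JCT - IVY - RIV: 6+14+18 = 38
Cheapest is SUM - JCT - IVY - RIV at $38.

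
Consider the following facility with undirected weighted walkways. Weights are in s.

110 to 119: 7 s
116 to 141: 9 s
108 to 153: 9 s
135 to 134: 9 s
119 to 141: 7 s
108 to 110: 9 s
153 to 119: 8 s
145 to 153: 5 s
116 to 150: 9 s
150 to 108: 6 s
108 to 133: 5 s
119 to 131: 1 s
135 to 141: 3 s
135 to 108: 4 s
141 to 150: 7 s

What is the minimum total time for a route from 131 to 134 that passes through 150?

Shortest 131→150: 131–119–141–150 = 15
Shortest 150→134: 150–108–135–134 = 19
Total via 150: 15 + 19 = 34 s.

34 s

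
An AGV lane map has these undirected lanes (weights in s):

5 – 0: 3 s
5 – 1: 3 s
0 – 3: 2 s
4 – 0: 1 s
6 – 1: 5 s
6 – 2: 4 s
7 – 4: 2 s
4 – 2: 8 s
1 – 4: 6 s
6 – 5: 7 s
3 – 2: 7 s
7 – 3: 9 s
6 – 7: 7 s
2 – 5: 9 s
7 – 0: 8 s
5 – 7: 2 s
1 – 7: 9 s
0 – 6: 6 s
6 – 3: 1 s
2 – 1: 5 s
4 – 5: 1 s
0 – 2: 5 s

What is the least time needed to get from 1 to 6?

5 s

Running Dijkstra from 1:
1: 0
5: 3  (via 1)
4: 4  (via 5)
0: 5  (via 4)
2: 5  (via 1)
6: 5  (via 1)
Shortest route: 1–6 = 5 s.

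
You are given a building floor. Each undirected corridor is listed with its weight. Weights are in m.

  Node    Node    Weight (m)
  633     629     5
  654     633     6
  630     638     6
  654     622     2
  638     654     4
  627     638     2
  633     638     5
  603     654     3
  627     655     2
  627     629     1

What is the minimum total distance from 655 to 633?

8 m

Enumerating some paths:
655 → 627 → 629 → 633: 2+1+5 = 8
655 → 627 → 638 → 654 → 633: 2+2+4+6 = 14
655 → 627 → 638 → 633: 2+2+5 = 9
The minimum is 8 m via 655 → 627 → 629 → 633.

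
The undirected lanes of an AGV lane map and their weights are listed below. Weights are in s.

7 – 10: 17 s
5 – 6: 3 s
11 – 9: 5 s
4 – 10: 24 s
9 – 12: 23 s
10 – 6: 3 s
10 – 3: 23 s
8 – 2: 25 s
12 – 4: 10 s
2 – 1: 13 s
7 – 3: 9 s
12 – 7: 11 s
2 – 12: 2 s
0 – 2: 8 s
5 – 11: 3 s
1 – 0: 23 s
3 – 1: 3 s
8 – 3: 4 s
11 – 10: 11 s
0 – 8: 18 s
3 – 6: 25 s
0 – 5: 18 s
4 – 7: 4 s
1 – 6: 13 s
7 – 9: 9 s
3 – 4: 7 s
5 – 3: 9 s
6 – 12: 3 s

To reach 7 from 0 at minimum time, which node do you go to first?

Candidate routes:
0 - 2 - 12 - 4 - 7: 8+2+10+4 = 24
0 - 2 - 12 - 7: 8+2+11 = 21
0 - 8 - 3 - 7: 18+4+9 = 31
Cheapest is 0 - 2 - 12 - 7 at 21 s.
So from 0 the first move is to 2.

2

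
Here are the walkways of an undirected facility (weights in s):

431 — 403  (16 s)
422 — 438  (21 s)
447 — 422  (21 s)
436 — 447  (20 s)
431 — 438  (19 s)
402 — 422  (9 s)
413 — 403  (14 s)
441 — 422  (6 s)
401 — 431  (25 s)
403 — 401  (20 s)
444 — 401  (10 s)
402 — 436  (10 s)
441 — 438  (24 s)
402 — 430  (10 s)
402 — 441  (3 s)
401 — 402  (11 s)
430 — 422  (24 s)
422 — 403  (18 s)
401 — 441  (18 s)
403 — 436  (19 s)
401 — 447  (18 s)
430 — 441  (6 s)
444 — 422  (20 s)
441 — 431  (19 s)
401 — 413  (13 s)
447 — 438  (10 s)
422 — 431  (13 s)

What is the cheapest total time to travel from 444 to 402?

Candidate routes:
444 - 422 - 402: 20+9 = 29
444 - 422 - 441 - 402: 20+6+3 = 29
444 - 401 - 402: 10+11 = 21
The minimum is 21 s via 444 - 401 - 402.

21 s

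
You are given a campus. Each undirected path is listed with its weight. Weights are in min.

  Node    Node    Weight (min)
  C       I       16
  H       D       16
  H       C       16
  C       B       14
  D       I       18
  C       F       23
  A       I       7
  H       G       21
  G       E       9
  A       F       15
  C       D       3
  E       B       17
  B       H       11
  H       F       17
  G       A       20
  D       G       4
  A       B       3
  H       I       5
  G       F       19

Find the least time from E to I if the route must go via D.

31 min

Best E to D: E–G–D costing 13
Shortest D→I: D–I = 18
Total via D: 13 + 18 = 31 min.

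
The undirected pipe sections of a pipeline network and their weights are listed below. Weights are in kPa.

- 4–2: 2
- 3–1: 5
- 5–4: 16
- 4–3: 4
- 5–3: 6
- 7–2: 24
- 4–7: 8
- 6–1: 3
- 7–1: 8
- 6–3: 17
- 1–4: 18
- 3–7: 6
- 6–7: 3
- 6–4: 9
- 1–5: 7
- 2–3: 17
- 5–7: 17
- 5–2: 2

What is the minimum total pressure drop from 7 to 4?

8 kPa

Settle nodes by increasing distance from 7:
7: 0
6: 3  (via 7)
1: 6  (via 6)
3: 6  (via 7)
4: 8  (via 7)
Shortest route: 7 → 4 = 8 kPa.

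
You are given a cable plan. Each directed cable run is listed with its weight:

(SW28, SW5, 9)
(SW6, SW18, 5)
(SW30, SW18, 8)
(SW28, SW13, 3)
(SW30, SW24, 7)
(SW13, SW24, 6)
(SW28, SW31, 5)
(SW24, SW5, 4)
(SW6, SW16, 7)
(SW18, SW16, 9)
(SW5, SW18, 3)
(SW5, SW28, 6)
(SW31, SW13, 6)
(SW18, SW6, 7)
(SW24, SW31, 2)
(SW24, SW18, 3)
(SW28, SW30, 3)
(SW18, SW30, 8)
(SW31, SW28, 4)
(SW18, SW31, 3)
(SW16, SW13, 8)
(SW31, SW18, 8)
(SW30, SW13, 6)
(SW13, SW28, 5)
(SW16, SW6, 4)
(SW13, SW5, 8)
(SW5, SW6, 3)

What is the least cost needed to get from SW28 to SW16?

19

Running Dijkstra from SW28:
SW28: 0
SW13: 3  (via SW28)
SW30: 3  (via SW28)
SW31: 5  (via SW28)
SW24: 9  (via SW13)
SW5: 9  (via SW28)
SW18: 11  (via SW30)
SW6: 12  (via SW5)
SW16: 19  (via SW6)
Shortest route: SW28–SW5–SW6–SW16 = 19.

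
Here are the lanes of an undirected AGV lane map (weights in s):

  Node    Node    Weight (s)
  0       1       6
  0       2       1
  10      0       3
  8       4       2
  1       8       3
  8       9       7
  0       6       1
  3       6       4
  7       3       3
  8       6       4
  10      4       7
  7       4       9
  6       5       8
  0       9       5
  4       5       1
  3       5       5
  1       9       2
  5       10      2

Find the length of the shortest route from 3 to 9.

10 s

Shortest distances from 3:
3: 0
7: 3  (via 3)
6: 4  (via 3)
0: 5  (via 6)
5: 5  (via 3)
2: 6  (via 0)
4: 6  (via 5)
10: 7  (via 5)
8: 8  (via 6)
9: 10  (via 0)
Shortest route: 3–6–0–9 = 10 s.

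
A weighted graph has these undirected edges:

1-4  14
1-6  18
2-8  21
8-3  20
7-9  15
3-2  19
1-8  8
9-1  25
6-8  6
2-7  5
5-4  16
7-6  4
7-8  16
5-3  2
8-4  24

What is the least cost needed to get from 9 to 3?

Compare a few routes:
9 - 7 - 2 - 3: 15+5+19 = 39
9 - 7 - 6 - 8 - 3: 15+4+6+20 = 45
The minimum is 39 via 9 - 7 - 2 - 3.

39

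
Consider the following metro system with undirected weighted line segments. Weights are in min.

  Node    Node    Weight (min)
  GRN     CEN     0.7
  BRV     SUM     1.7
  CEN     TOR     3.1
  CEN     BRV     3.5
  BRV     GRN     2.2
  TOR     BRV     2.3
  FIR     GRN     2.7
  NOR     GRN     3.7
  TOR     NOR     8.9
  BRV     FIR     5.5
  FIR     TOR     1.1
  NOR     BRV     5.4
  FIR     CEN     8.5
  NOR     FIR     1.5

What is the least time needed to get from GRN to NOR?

3.7 min

Shortest distances from GRN:
GRN: 0
CEN: 0.7  (via GRN)
BRV: 2.2  (via GRN)
FIR: 2.7  (via GRN)
NOR: 3.7  (via GRN)
Shortest route: GRN → NOR = 3.7 min.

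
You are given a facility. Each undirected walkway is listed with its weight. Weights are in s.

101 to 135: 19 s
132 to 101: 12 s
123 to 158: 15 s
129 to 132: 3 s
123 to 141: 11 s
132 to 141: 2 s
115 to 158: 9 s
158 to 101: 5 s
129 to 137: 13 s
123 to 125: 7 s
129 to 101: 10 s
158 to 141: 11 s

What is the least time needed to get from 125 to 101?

Enumerating some paths:
125 - 123 - 158 - 101: 7+15+5 = 27
125 - 123 - 141 - 132 - 101: 7+11+2+12 = 32
Cheapest is 125 - 123 - 158 - 101 at 27 s.

27 s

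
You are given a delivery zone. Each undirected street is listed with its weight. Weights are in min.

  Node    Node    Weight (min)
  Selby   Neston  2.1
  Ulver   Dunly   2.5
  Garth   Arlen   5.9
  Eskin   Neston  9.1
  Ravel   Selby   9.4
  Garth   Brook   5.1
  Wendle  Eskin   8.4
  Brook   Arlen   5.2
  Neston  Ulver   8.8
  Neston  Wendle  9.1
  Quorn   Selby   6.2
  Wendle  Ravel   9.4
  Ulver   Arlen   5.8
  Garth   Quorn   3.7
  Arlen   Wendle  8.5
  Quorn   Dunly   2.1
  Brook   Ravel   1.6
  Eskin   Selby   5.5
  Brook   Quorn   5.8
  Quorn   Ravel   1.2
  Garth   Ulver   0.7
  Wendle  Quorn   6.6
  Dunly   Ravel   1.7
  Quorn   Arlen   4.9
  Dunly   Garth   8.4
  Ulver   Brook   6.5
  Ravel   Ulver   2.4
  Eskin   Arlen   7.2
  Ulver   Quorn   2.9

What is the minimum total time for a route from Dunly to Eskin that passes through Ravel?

14.6 min

Best Dunly to Ravel: Dunly → Ravel costing 1.7
Best Ravel to Eskin: Ravel → Quorn → Selby → Eskin costing 12.9
Total via Ravel: 1.7 + 12.9 = 14.6 min.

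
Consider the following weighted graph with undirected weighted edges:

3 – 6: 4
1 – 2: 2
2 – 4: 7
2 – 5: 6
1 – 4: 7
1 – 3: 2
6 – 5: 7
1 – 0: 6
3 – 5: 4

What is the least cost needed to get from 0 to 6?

12

Shortest distances from 0:
0: 0
1: 6  (via 0)
2: 8  (via 1)
3: 8  (via 1)
5: 12  (via 3)
6: 12  (via 3)
Shortest route: 0 → 1 → 3 → 6 = 12.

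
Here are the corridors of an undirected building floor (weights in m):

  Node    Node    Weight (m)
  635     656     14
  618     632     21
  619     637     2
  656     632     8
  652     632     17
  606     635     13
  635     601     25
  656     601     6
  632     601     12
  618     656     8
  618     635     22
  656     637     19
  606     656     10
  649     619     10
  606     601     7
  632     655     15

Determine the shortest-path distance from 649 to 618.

39 m

Enumerating some paths:
649–619–637–656–618: 10+2+19+8 = 39
649–619–637–656–635–618: 10+2+19+14+22 = 67
649–619–637–656–632–618: 10+2+19+8+21 = 60
649–619–637–656–601–632–618: 10+2+19+6+12+21 = 70
Cheapest is 649–619–637–656–618 at 39 m.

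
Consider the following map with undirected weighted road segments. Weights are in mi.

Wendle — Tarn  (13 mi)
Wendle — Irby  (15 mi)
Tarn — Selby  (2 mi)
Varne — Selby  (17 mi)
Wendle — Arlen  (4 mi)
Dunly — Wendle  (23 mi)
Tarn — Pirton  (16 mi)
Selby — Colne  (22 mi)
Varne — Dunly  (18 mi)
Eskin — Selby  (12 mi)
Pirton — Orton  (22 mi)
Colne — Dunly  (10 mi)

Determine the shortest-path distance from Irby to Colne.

48 mi

Compare a few routes:
Irby–Wendle–Dunly–Varne–Selby–Colne: 15+23+18+17+22 = 95
Irby–Wendle–Dunly–Colne: 15+23+10 = 48
Irby–Wendle–Tarn–Selby–Varne–Dunly–Colne: 15+13+2+17+18+10 = 75
Irby–Wendle–Tarn–Selby–Colne: 15+13+2+22 = 52
Cheapest is Irby–Wendle–Dunly–Colne at 48 mi.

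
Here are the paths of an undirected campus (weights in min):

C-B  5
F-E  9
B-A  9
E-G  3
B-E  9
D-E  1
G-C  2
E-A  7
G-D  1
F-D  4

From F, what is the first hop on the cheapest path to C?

D

Compare a few routes:
F–D–E–G–C: 4+1+3+2 = 10
F–D–G–C: 4+1+2 = 7
Cheapest is F–D–G–C at 7 min.
So from F the first move is to D.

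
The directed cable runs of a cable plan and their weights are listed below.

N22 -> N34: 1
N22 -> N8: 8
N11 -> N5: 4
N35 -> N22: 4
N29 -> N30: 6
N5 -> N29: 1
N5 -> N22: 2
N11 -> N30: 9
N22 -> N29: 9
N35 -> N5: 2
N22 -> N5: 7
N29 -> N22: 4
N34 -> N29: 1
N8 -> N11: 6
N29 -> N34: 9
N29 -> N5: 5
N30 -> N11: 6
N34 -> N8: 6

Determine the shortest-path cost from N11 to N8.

Enumerating some paths:
N11 → N5 → N22 → N8: 4+2+8 = 14
N11 → N5 → N29 → N22 → N34 → N8: 4+1+4+1+6 = 16
N11 → N5 → N22 → N34 → N8: 4+2+1+6 = 13
N11 → N5 → N29 → N22 → N8: 4+1+4+8 = 17
Cheapest is N11 → N5 → N22 → N34 → N8 at 13.

13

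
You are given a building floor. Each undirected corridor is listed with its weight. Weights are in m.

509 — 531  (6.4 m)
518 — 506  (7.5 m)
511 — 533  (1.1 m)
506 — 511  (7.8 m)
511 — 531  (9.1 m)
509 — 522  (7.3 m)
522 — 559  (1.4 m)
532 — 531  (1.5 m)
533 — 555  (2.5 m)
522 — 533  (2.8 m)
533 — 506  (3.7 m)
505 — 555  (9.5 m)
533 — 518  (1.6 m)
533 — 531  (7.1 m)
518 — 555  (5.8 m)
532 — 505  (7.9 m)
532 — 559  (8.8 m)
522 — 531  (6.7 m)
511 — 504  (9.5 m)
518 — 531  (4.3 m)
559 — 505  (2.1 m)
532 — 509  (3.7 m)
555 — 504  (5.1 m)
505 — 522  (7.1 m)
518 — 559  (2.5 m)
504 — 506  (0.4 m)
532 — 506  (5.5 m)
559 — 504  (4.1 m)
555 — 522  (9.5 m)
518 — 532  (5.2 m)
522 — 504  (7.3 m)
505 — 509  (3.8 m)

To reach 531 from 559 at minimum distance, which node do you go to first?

Candidate routes:
559 - 518 - 531: 2.5+4.3 = 6.8
559 - 518 - 532 - 531: 2.5+5.2+1.5 = 9.2
559 - 522 - 531: 1.4+6.7 = 8.1
Cheapest is 559 - 518 - 531 at 6.8 m.
So from 559 the first move is to 518.

518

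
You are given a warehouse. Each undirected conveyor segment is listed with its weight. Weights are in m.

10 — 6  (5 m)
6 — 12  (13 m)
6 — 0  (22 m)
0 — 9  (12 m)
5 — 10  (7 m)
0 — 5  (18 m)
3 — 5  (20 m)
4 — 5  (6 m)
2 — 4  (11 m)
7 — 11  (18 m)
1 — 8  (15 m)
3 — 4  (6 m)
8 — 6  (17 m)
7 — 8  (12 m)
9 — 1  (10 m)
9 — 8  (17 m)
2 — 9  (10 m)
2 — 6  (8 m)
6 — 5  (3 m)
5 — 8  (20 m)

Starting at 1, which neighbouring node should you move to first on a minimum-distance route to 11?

Compare a few routes:
1 → 9 → 8 → 7 → 11: 10+17+12+18 = 57
1 → 8 → 7 → 11: 15+12+18 = 45
Cheapest is 1 → 8 → 7 → 11 at 45 m.
So from 1 the first move is to 8.

8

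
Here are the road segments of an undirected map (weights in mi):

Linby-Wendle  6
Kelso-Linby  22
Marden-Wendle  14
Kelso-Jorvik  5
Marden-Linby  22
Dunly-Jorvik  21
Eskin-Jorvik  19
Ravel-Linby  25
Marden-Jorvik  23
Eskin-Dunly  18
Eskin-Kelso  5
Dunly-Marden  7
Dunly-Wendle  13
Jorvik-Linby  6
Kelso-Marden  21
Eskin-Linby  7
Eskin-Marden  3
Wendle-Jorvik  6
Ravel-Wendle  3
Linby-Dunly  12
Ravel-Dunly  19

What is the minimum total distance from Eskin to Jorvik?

10 mi

Compare a few routes:
Eskin–Linby–Wendle–Jorvik: 7+6+6 = 19
Eskin–Kelso–Jorvik: 5+5 = 10
Eskin–Linby–Jorvik: 7+6 = 13
Cheapest is Eskin–Kelso–Jorvik at 10 mi.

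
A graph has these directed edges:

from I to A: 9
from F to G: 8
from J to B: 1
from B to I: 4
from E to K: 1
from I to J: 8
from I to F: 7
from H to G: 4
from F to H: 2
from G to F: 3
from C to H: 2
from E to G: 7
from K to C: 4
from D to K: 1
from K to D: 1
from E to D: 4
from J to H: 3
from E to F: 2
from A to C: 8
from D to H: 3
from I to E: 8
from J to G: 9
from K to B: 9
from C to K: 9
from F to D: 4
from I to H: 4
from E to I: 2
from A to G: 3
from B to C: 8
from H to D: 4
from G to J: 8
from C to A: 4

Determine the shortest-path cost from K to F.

Compare a few routes:
K–B–I–F: 9+4+7 = 20
K–D–H–G–F: 1+3+4+3 = 11
K–C–A–G–F: 4+4+3+3 = 14
K–C–H–G–F: 4+2+4+3 = 13
The minimum is 11 via K–D–H–G–F.

11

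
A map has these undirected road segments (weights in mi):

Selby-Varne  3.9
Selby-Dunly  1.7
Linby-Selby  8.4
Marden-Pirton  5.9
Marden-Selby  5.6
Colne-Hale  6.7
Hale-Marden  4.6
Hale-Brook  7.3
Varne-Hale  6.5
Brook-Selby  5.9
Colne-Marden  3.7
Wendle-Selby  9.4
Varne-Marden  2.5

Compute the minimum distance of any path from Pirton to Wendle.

Candidate routes:
Pirton–Marden–Varne–Selby–Wendle: 5.9+2.5+3.9+9.4 = 21.7
Pirton–Marden–Selby–Wendle: 5.9+5.6+9.4 = 20.9
The minimum is 20.9 mi via Pirton–Marden–Selby–Wendle.

20.9 mi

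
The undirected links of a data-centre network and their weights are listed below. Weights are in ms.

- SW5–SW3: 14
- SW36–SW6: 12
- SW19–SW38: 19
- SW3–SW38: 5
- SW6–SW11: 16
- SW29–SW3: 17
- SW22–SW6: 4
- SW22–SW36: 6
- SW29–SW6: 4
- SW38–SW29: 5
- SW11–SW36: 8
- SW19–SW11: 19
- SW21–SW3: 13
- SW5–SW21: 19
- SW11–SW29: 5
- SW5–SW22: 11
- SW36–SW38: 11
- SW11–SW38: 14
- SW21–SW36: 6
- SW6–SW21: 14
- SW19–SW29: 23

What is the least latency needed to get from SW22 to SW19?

Shortest distances from SW22:
SW22: 0
SW6: 4  (via SW22)
SW36: 6  (via SW22)
SW29: 8  (via SW6)
SW5: 11  (via SW22)
SW21: 12  (via SW36)
SW38: 13  (via SW29)
SW11: 13  (via SW29)
SW3: 18  (via SW38)
SW19: 31  (via SW29)
Shortest route: SW22 → SW6 → SW29 → SW19 = 31 ms.

31 ms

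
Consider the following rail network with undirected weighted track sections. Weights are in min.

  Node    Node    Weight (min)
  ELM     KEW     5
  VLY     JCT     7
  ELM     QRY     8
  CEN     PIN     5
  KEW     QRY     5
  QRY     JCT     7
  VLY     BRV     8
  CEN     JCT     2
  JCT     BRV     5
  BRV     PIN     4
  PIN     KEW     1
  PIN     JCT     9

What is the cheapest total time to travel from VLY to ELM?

Shortest distances from VLY:
VLY: 0
JCT: 7  (via VLY)
BRV: 8  (via VLY)
CEN: 9  (via JCT)
PIN: 12  (via BRV)
KEW: 13  (via PIN)
QRY: 14  (via JCT)
ELM: 18  (via KEW)
Shortest route: VLY–BRV–PIN–KEW–ELM = 18 min.

18 min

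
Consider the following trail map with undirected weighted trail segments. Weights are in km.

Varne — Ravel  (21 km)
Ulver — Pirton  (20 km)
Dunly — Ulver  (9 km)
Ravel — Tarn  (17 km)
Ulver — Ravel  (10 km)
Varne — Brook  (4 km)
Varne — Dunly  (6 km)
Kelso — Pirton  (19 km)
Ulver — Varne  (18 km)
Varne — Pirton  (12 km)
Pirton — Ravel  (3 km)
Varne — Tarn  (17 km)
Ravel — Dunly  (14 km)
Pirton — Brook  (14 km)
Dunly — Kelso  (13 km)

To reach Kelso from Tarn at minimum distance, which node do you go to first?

Compare a few routes:
Tarn–Varne–Dunly–Kelso: 17+6+13 = 36
Tarn–Ravel–Pirton–Kelso: 17+3+19 = 39
Cheapest is Tarn–Varne–Dunly–Kelso at 36 km.
So from Tarn the first move is to Varne.

Varne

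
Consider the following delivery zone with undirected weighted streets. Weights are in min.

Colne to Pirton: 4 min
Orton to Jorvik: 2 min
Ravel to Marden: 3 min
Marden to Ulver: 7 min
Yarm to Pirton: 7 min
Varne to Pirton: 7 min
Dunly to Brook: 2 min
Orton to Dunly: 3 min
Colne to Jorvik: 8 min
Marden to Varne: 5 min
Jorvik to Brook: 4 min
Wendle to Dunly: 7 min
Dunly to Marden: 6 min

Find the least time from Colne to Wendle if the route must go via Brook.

Shortest Colne→Brook: Colne–Jorvik–Brook = 12
Shortest Brook→Wendle: Brook–Dunly–Wendle = 9
Total via Brook: 12 + 9 = 21 min.

21 min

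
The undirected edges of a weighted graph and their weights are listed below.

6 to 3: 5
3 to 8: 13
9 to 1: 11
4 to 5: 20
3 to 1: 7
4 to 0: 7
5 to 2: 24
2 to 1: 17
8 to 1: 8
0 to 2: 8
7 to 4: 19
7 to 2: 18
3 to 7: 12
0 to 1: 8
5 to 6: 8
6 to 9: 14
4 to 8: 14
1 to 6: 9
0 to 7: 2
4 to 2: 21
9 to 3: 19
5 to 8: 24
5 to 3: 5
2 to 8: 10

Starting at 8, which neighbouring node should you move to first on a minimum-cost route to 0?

1

Compare a few routes:
8 - 4 - 0: 14+7 = 21
8 - 1 - 0: 8+8 = 16
8 - 3 - 7 - 0: 13+12+2 = 27
8 - 2 - 0: 10+8 = 18
Cheapest is 8 - 1 - 0 at 16.
So from 8 the first move is to 1.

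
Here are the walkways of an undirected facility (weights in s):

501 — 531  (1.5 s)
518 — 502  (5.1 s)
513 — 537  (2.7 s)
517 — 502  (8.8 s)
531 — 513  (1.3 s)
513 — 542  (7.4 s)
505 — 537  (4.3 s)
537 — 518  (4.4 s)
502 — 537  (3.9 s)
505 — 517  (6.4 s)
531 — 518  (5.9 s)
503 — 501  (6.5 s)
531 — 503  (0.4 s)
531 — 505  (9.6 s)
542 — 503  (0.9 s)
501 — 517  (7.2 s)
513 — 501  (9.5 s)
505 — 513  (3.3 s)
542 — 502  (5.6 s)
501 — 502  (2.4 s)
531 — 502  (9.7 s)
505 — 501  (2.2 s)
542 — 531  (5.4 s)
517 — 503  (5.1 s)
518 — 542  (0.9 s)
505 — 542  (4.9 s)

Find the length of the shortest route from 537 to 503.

Candidate routes:
537–518–542–503: 4.4+0.9+0.9 = 6.2
537–513–531–503: 2.7+1.3+0.4 = 4.4
The minimum is 4.4 s via 537–513–531–503.

4.4 s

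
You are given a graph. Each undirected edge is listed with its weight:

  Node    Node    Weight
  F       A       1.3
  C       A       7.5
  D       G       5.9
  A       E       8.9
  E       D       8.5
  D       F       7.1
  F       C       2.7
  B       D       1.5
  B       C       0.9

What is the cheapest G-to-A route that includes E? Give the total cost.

23.3

Shortest G→E: G → D → E = 14.4
Best E to A: E → A costing 8.9
Total via E: 14.4 + 8.9 = 23.3.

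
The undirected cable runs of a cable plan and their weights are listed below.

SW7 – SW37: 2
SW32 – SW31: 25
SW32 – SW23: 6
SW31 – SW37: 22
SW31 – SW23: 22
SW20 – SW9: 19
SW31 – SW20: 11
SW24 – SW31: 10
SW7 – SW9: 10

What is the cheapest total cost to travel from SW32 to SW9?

55

Running Dijkstra from SW32:
SW32: 0
SW23: 6  (via SW32)
SW31: 25  (via SW32)
SW24: 35  (via SW31)
SW20: 36  (via SW31)
SW37: 47  (via SW31)
SW7: 49  (via SW37)
SW9: 55  (via SW20)
Shortest route: SW32–SW31–SW20–SW9 = 55.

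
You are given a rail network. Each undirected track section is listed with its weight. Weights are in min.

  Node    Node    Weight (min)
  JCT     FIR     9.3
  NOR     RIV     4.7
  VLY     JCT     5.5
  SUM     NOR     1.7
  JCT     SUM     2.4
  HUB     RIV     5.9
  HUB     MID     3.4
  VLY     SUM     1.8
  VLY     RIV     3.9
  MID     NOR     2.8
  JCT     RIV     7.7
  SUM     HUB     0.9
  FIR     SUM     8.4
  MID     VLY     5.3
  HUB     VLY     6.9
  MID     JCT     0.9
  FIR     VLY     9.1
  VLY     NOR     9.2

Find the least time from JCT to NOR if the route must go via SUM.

4.1 min

Best JCT to SUM: JCT → SUM costing 2.4
Shortest SUM→NOR: SUM → NOR = 1.7
Total via SUM: 2.4 + 1.7 = 4.1 min.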